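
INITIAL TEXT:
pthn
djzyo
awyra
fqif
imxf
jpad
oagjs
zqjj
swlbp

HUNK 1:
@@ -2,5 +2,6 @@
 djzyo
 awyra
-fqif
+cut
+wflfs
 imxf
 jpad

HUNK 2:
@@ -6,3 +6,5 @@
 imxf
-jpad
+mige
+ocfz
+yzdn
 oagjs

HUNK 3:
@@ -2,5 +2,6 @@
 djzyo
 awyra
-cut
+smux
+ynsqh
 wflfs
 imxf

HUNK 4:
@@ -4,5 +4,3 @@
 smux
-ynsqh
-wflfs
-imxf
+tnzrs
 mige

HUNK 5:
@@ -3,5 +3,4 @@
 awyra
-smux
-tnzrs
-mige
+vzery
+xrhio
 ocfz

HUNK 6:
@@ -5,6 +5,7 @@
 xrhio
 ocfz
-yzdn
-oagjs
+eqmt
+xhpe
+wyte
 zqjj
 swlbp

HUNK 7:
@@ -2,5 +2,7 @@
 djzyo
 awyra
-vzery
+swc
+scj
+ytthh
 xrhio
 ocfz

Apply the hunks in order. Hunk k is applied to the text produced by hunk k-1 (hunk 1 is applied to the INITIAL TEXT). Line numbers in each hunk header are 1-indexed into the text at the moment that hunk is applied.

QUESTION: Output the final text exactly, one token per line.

Answer: pthn
djzyo
awyra
swc
scj
ytthh
xrhio
ocfz
eqmt
xhpe
wyte
zqjj
swlbp

Derivation:
Hunk 1: at line 2 remove [fqif] add [cut,wflfs] -> 10 lines: pthn djzyo awyra cut wflfs imxf jpad oagjs zqjj swlbp
Hunk 2: at line 6 remove [jpad] add [mige,ocfz,yzdn] -> 12 lines: pthn djzyo awyra cut wflfs imxf mige ocfz yzdn oagjs zqjj swlbp
Hunk 3: at line 2 remove [cut] add [smux,ynsqh] -> 13 lines: pthn djzyo awyra smux ynsqh wflfs imxf mige ocfz yzdn oagjs zqjj swlbp
Hunk 4: at line 4 remove [ynsqh,wflfs,imxf] add [tnzrs] -> 11 lines: pthn djzyo awyra smux tnzrs mige ocfz yzdn oagjs zqjj swlbp
Hunk 5: at line 3 remove [smux,tnzrs,mige] add [vzery,xrhio] -> 10 lines: pthn djzyo awyra vzery xrhio ocfz yzdn oagjs zqjj swlbp
Hunk 6: at line 5 remove [yzdn,oagjs] add [eqmt,xhpe,wyte] -> 11 lines: pthn djzyo awyra vzery xrhio ocfz eqmt xhpe wyte zqjj swlbp
Hunk 7: at line 2 remove [vzery] add [swc,scj,ytthh] -> 13 lines: pthn djzyo awyra swc scj ytthh xrhio ocfz eqmt xhpe wyte zqjj swlbp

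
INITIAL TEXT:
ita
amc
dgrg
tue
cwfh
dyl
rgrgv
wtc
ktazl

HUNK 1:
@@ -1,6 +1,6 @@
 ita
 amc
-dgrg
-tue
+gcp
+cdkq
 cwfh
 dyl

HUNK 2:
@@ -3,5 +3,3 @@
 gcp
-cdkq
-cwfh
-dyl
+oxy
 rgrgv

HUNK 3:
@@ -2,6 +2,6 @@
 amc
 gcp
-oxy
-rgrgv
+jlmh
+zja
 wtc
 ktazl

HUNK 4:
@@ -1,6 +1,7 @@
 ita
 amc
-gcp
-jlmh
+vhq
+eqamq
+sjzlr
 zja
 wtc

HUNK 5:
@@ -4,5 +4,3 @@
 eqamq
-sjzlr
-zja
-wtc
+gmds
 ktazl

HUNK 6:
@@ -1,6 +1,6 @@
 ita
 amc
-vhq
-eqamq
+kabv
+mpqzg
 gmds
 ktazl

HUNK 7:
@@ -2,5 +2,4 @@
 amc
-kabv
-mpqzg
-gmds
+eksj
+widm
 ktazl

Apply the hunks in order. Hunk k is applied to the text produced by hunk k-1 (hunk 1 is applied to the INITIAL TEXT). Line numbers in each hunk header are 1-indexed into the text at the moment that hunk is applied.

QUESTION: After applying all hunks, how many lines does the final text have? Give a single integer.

Answer: 5

Derivation:
Hunk 1: at line 1 remove [dgrg,tue] add [gcp,cdkq] -> 9 lines: ita amc gcp cdkq cwfh dyl rgrgv wtc ktazl
Hunk 2: at line 3 remove [cdkq,cwfh,dyl] add [oxy] -> 7 lines: ita amc gcp oxy rgrgv wtc ktazl
Hunk 3: at line 2 remove [oxy,rgrgv] add [jlmh,zja] -> 7 lines: ita amc gcp jlmh zja wtc ktazl
Hunk 4: at line 1 remove [gcp,jlmh] add [vhq,eqamq,sjzlr] -> 8 lines: ita amc vhq eqamq sjzlr zja wtc ktazl
Hunk 5: at line 4 remove [sjzlr,zja,wtc] add [gmds] -> 6 lines: ita amc vhq eqamq gmds ktazl
Hunk 6: at line 1 remove [vhq,eqamq] add [kabv,mpqzg] -> 6 lines: ita amc kabv mpqzg gmds ktazl
Hunk 7: at line 2 remove [kabv,mpqzg,gmds] add [eksj,widm] -> 5 lines: ita amc eksj widm ktazl
Final line count: 5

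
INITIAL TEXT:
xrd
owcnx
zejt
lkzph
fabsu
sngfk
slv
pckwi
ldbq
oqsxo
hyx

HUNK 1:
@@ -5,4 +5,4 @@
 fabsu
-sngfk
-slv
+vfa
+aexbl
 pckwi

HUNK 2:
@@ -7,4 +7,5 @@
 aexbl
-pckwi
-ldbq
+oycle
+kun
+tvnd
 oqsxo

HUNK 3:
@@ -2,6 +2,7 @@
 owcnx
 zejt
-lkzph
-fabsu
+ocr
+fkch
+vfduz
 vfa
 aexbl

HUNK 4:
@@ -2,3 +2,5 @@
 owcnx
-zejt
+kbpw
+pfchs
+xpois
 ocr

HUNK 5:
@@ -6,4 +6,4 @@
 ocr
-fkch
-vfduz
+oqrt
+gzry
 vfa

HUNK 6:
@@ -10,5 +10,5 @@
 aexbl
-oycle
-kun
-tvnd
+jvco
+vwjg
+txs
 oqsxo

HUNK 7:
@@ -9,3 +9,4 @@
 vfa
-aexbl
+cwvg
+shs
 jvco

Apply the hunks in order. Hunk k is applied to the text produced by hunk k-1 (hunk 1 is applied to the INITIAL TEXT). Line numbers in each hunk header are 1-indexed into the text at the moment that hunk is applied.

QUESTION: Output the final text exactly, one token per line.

Hunk 1: at line 5 remove [sngfk,slv] add [vfa,aexbl] -> 11 lines: xrd owcnx zejt lkzph fabsu vfa aexbl pckwi ldbq oqsxo hyx
Hunk 2: at line 7 remove [pckwi,ldbq] add [oycle,kun,tvnd] -> 12 lines: xrd owcnx zejt lkzph fabsu vfa aexbl oycle kun tvnd oqsxo hyx
Hunk 3: at line 2 remove [lkzph,fabsu] add [ocr,fkch,vfduz] -> 13 lines: xrd owcnx zejt ocr fkch vfduz vfa aexbl oycle kun tvnd oqsxo hyx
Hunk 4: at line 2 remove [zejt] add [kbpw,pfchs,xpois] -> 15 lines: xrd owcnx kbpw pfchs xpois ocr fkch vfduz vfa aexbl oycle kun tvnd oqsxo hyx
Hunk 5: at line 6 remove [fkch,vfduz] add [oqrt,gzry] -> 15 lines: xrd owcnx kbpw pfchs xpois ocr oqrt gzry vfa aexbl oycle kun tvnd oqsxo hyx
Hunk 6: at line 10 remove [oycle,kun,tvnd] add [jvco,vwjg,txs] -> 15 lines: xrd owcnx kbpw pfchs xpois ocr oqrt gzry vfa aexbl jvco vwjg txs oqsxo hyx
Hunk 7: at line 9 remove [aexbl] add [cwvg,shs] -> 16 lines: xrd owcnx kbpw pfchs xpois ocr oqrt gzry vfa cwvg shs jvco vwjg txs oqsxo hyx

Answer: xrd
owcnx
kbpw
pfchs
xpois
ocr
oqrt
gzry
vfa
cwvg
shs
jvco
vwjg
txs
oqsxo
hyx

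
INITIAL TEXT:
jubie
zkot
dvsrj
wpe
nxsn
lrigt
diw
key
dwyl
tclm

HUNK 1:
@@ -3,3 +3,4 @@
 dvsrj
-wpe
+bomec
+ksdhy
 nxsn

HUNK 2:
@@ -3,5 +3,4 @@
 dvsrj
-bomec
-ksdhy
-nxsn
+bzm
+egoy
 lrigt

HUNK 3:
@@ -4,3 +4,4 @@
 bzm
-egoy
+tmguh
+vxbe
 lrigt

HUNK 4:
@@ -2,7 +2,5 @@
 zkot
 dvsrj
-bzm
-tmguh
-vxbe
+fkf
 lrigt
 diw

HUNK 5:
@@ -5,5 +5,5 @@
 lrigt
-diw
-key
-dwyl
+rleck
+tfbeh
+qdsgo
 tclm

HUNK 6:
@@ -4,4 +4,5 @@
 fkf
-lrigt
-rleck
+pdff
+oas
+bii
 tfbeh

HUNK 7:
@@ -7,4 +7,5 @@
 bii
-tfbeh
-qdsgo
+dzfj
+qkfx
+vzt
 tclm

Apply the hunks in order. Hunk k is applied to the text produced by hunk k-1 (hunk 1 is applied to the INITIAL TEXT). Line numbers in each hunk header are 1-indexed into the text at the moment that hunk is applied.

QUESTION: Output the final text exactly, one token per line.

Hunk 1: at line 3 remove [wpe] add [bomec,ksdhy] -> 11 lines: jubie zkot dvsrj bomec ksdhy nxsn lrigt diw key dwyl tclm
Hunk 2: at line 3 remove [bomec,ksdhy,nxsn] add [bzm,egoy] -> 10 lines: jubie zkot dvsrj bzm egoy lrigt diw key dwyl tclm
Hunk 3: at line 4 remove [egoy] add [tmguh,vxbe] -> 11 lines: jubie zkot dvsrj bzm tmguh vxbe lrigt diw key dwyl tclm
Hunk 4: at line 2 remove [bzm,tmguh,vxbe] add [fkf] -> 9 lines: jubie zkot dvsrj fkf lrigt diw key dwyl tclm
Hunk 5: at line 5 remove [diw,key,dwyl] add [rleck,tfbeh,qdsgo] -> 9 lines: jubie zkot dvsrj fkf lrigt rleck tfbeh qdsgo tclm
Hunk 6: at line 4 remove [lrigt,rleck] add [pdff,oas,bii] -> 10 lines: jubie zkot dvsrj fkf pdff oas bii tfbeh qdsgo tclm
Hunk 7: at line 7 remove [tfbeh,qdsgo] add [dzfj,qkfx,vzt] -> 11 lines: jubie zkot dvsrj fkf pdff oas bii dzfj qkfx vzt tclm

Answer: jubie
zkot
dvsrj
fkf
pdff
oas
bii
dzfj
qkfx
vzt
tclm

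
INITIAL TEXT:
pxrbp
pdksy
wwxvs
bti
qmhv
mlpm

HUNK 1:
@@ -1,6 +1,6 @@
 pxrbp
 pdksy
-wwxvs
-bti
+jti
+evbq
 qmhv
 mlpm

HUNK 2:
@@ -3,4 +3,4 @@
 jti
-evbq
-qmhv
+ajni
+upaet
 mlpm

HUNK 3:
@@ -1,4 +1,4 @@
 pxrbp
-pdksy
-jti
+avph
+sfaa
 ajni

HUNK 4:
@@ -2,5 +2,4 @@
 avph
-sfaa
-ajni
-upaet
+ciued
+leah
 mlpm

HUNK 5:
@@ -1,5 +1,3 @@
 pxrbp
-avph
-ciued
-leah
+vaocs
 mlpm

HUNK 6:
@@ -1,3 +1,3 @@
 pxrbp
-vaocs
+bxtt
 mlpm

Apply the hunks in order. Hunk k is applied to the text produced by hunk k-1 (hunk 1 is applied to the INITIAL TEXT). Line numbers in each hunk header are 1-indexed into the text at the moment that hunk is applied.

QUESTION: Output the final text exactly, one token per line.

Answer: pxrbp
bxtt
mlpm

Derivation:
Hunk 1: at line 1 remove [wwxvs,bti] add [jti,evbq] -> 6 lines: pxrbp pdksy jti evbq qmhv mlpm
Hunk 2: at line 3 remove [evbq,qmhv] add [ajni,upaet] -> 6 lines: pxrbp pdksy jti ajni upaet mlpm
Hunk 3: at line 1 remove [pdksy,jti] add [avph,sfaa] -> 6 lines: pxrbp avph sfaa ajni upaet mlpm
Hunk 4: at line 2 remove [sfaa,ajni,upaet] add [ciued,leah] -> 5 lines: pxrbp avph ciued leah mlpm
Hunk 5: at line 1 remove [avph,ciued,leah] add [vaocs] -> 3 lines: pxrbp vaocs mlpm
Hunk 6: at line 1 remove [vaocs] add [bxtt] -> 3 lines: pxrbp bxtt mlpm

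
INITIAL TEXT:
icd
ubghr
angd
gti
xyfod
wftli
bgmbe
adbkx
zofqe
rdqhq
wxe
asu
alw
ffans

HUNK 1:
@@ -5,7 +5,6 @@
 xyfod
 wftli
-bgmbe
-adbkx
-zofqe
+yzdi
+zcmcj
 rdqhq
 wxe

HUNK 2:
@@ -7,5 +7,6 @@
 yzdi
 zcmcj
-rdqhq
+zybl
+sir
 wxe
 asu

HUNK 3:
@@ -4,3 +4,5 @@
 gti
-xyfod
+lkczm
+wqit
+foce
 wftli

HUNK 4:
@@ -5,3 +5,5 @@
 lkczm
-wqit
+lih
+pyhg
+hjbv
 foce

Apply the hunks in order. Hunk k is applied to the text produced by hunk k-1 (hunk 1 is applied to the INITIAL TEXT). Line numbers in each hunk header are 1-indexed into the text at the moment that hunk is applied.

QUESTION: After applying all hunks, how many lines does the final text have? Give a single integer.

Answer: 18

Derivation:
Hunk 1: at line 5 remove [bgmbe,adbkx,zofqe] add [yzdi,zcmcj] -> 13 lines: icd ubghr angd gti xyfod wftli yzdi zcmcj rdqhq wxe asu alw ffans
Hunk 2: at line 7 remove [rdqhq] add [zybl,sir] -> 14 lines: icd ubghr angd gti xyfod wftli yzdi zcmcj zybl sir wxe asu alw ffans
Hunk 3: at line 4 remove [xyfod] add [lkczm,wqit,foce] -> 16 lines: icd ubghr angd gti lkczm wqit foce wftli yzdi zcmcj zybl sir wxe asu alw ffans
Hunk 4: at line 5 remove [wqit] add [lih,pyhg,hjbv] -> 18 lines: icd ubghr angd gti lkczm lih pyhg hjbv foce wftli yzdi zcmcj zybl sir wxe asu alw ffans
Final line count: 18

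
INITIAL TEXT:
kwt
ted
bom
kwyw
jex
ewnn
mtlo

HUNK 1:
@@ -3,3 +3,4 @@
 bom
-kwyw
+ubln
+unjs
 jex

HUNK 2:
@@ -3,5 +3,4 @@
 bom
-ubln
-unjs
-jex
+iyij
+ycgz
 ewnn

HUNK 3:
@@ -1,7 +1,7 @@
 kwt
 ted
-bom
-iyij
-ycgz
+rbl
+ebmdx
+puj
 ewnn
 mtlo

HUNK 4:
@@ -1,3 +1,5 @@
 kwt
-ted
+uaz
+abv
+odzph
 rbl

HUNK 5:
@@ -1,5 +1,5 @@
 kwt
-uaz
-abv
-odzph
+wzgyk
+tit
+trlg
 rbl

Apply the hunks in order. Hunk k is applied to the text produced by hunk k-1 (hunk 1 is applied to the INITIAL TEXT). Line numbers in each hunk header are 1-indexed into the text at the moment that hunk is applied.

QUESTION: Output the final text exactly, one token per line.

Answer: kwt
wzgyk
tit
trlg
rbl
ebmdx
puj
ewnn
mtlo

Derivation:
Hunk 1: at line 3 remove [kwyw] add [ubln,unjs] -> 8 lines: kwt ted bom ubln unjs jex ewnn mtlo
Hunk 2: at line 3 remove [ubln,unjs,jex] add [iyij,ycgz] -> 7 lines: kwt ted bom iyij ycgz ewnn mtlo
Hunk 3: at line 1 remove [bom,iyij,ycgz] add [rbl,ebmdx,puj] -> 7 lines: kwt ted rbl ebmdx puj ewnn mtlo
Hunk 4: at line 1 remove [ted] add [uaz,abv,odzph] -> 9 lines: kwt uaz abv odzph rbl ebmdx puj ewnn mtlo
Hunk 5: at line 1 remove [uaz,abv,odzph] add [wzgyk,tit,trlg] -> 9 lines: kwt wzgyk tit trlg rbl ebmdx puj ewnn mtlo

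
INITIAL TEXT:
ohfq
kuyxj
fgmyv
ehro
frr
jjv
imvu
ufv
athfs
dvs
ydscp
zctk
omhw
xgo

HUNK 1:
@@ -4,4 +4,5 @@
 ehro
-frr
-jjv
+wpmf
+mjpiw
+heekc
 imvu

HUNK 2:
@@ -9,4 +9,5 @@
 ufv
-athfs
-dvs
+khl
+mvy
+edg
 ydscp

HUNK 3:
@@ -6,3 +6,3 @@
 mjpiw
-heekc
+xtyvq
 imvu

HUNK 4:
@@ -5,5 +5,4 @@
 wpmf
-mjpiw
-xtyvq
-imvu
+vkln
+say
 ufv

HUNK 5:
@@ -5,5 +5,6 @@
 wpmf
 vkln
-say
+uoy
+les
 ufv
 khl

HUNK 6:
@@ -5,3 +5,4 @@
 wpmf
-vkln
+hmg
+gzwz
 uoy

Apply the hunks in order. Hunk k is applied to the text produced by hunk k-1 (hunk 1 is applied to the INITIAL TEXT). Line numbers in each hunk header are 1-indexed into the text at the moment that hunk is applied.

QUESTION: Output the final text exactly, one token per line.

Answer: ohfq
kuyxj
fgmyv
ehro
wpmf
hmg
gzwz
uoy
les
ufv
khl
mvy
edg
ydscp
zctk
omhw
xgo

Derivation:
Hunk 1: at line 4 remove [frr,jjv] add [wpmf,mjpiw,heekc] -> 15 lines: ohfq kuyxj fgmyv ehro wpmf mjpiw heekc imvu ufv athfs dvs ydscp zctk omhw xgo
Hunk 2: at line 9 remove [athfs,dvs] add [khl,mvy,edg] -> 16 lines: ohfq kuyxj fgmyv ehro wpmf mjpiw heekc imvu ufv khl mvy edg ydscp zctk omhw xgo
Hunk 3: at line 6 remove [heekc] add [xtyvq] -> 16 lines: ohfq kuyxj fgmyv ehro wpmf mjpiw xtyvq imvu ufv khl mvy edg ydscp zctk omhw xgo
Hunk 4: at line 5 remove [mjpiw,xtyvq,imvu] add [vkln,say] -> 15 lines: ohfq kuyxj fgmyv ehro wpmf vkln say ufv khl mvy edg ydscp zctk omhw xgo
Hunk 5: at line 5 remove [say] add [uoy,les] -> 16 lines: ohfq kuyxj fgmyv ehro wpmf vkln uoy les ufv khl mvy edg ydscp zctk omhw xgo
Hunk 6: at line 5 remove [vkln] add [hmg,gzwz] -> 17 lines: ohfq kuyxj fgmyv ehro wpmf hmg gzwz uoy les ufv khl mvy edg ydscp zctk omhw xgo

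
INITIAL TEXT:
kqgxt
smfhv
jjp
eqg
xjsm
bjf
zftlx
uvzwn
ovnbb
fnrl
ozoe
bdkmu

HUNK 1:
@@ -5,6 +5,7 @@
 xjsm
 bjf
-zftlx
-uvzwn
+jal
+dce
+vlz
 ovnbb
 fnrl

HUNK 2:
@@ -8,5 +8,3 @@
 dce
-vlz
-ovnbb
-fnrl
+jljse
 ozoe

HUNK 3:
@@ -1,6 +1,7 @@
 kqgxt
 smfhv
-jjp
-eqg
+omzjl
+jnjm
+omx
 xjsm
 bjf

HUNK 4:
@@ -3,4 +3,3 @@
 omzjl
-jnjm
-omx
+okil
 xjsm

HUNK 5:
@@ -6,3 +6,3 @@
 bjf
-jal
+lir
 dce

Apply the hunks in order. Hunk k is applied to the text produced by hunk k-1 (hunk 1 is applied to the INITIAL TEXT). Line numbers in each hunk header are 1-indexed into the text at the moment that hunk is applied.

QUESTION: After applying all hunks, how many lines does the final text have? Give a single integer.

Answer: 11

Derivation:
Hunk 1: at line 5 remove [zftlx,uvzwn] add [jal,dce,vlz] -> 13 lines: kqgxt smfhv jjp eqg xjsm bjf jal dce vlz ovnbb fnrl ozoe bdkmu
Hunk 2: at line 8 remove [vlz,ovnbb,fnrl] add [jljse] -> 11 lines: kqgxt smfhv jjp eqg xjsm bjf jal dce jljse ozoe bdkmu
Hunk 3: at line 1 remove [jjp,eqg] add [omzjl,jnjm,omx] -> 12 lines: kqgxt smfhv omzjl jnjm omx xjsm bjf jal dce jljse ozoe bdkmu
Hunk 4: at line 3 remove [jnjm,omx] add [okil] -> 11 lines: kqgxt smfhv omzjl okil xjsm bjf jal dce jljse ozoe bdkmu
Hunk 5: at line 6 remove [jal] add [lir] -> 11 lines: kqgxt smfhv omzjl okil xjsm bjf lir dce jljse ozoe bdkmu
Final line count: 11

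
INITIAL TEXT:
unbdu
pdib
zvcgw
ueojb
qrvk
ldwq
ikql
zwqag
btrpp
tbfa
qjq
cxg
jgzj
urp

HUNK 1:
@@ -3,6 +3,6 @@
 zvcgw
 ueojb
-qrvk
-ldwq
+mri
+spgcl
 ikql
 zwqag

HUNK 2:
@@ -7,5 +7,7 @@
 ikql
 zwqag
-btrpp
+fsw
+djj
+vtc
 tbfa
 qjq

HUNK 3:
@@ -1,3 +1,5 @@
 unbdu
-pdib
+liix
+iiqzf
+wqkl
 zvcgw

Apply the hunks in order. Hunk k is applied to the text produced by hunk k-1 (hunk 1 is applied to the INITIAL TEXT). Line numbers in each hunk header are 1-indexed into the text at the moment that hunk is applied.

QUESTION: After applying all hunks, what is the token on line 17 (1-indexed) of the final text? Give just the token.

Answer: jgzj

Derivation:
Hunk 1: at line 3 remove [qrvk,ldwq] add [mri,spgcl] -> 14 lines: unbdu pdib zvcgw ueojb mri spgcl ikql zwqag btrpp tbfa qjq cxg jgzj urp
Hunk 2: at line 7 remove [btrpp] add [fsw,djj,vtc] -> 16 lines: unbdu pdib zvcgw ueojb mri spgcl ikql zwqag fsw djj vtc tbfa qjq cxg jgzj urp
Hunk 3: at line 1 remove [pdib] add [liix,iiqzf,wqkl] -> 18 lines: unbdu liix iiqzf wqkl zvcgw ueojb mri spgcl ikql zwqag fsw djj vtc tbfa qjq cxg jgzj urp
Final line 17: jgzj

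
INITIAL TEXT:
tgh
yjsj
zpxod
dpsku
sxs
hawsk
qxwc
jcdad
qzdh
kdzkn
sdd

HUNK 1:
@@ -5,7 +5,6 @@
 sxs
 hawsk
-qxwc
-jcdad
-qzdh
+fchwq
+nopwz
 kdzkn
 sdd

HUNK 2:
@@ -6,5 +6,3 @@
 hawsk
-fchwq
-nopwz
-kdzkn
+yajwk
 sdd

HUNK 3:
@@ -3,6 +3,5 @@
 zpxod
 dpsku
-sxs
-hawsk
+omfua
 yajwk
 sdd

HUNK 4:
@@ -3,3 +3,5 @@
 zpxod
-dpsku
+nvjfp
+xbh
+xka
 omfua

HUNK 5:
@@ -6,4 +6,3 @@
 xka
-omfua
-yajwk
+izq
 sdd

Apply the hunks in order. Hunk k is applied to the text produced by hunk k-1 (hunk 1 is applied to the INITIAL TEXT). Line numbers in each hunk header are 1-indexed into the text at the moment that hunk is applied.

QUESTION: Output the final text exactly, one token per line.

Answer: tgh
yjsj
zpxod
nvjfp
xbh
xka
izq
sdd

Derivation:
Hunk 1: at line 5 remove [qxwc,jcdad,qzdh] add [fchwq,nopwz] -> 10 lines: tgh yjsj zpxod dpsku sxs hawsk fchwq nopwz kdzkn sdd
Hunk 2: at line 6 remove [fchwq,nopwz,kdzkn] add [yajwk] -> 8 lines: tgh yjsj zpxod dpsku sxs hawsk yajwk sdd
Hunk 3: at line 3 remove [sxs,hawsk] add [omfua] -> 7 lines: tgh yjsj zpxod dpsku omfua yajwk sdd
Hunk 4: at line 3 remove [dpsku] add [nvjfp,xbh,xka] -> 9 lines: tgh yjsj zpxod nvjfp xbh xka omfua yajwk sdd
Hunk 5: at line 6 remove [omfua,yajwk] add [izq] -> 8 lines: tgh yjsj zpxod nvjfp xbh xka izq sdd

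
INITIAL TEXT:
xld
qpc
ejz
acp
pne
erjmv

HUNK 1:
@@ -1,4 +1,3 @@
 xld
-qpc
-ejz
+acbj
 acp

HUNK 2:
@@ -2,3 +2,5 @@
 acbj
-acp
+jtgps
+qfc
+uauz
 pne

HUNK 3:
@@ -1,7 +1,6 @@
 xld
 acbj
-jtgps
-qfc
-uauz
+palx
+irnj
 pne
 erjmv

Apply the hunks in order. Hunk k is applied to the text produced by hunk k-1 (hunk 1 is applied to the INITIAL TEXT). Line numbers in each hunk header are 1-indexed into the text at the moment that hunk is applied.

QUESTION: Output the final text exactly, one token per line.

Hunk 1: at line 1 remove [qpc,ejz] add [acbj] -> 5 lines: xld acbj acp pne erjmv
Hunk 2: at line 2 remove [acp] add [jtgps,qfc,uauz] -> 7 lines: xld acbj jtgps qfc uauz pne erjmv
Hunk 3: at line 1 remove [jtgps,qfc,uauz] add [palx,irnj] -> 6 lines: xld acbj palx irnj pne erjmv

Answer: xld
acbj
palx
irnj
pne
erjmv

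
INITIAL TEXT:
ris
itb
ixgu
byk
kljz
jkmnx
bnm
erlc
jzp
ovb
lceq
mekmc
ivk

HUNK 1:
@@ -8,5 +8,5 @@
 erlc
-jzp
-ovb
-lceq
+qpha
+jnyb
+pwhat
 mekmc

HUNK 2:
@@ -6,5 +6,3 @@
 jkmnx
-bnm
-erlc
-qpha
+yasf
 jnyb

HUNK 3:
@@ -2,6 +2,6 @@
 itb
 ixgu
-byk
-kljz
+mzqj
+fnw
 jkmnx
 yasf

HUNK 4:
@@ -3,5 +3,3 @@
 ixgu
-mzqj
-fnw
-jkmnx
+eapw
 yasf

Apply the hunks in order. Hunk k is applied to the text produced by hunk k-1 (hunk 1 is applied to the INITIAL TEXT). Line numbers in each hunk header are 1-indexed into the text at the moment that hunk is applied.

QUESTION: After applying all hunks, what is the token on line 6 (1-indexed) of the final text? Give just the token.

Hunk 1: at line 8 remove [jzp,ovb,lceq] add [qpha,jnyb,pwhat] -> 13 lines: ris itb ixgu byk kljz jkmnx bnm erlc qpha jnyb pwhat mekmc ivk
Hunk 2: at line 6 remove [bnm,erlc,qpha] add [yasf] -> 11 lines: ris itb ixgu byk kljz jkmnx yasf jnyb pwhat mekmc ivk
Hunk 3: at line 2 remove [byk,kljz] add [mzqj,fnw] -> 11 lines: ris itb ixgu mzqj fnw jkmnx yasf jnyb pwhat mekmc ivk
Hunk 4: at line 3 remove [mzqj,fnw,jkmnx] add [eapw] -> 9 lines: ris itb ixgu eapw yasf jnyb pwhat mekmc ivk
Final line 6: jnyb

Answer: jnyb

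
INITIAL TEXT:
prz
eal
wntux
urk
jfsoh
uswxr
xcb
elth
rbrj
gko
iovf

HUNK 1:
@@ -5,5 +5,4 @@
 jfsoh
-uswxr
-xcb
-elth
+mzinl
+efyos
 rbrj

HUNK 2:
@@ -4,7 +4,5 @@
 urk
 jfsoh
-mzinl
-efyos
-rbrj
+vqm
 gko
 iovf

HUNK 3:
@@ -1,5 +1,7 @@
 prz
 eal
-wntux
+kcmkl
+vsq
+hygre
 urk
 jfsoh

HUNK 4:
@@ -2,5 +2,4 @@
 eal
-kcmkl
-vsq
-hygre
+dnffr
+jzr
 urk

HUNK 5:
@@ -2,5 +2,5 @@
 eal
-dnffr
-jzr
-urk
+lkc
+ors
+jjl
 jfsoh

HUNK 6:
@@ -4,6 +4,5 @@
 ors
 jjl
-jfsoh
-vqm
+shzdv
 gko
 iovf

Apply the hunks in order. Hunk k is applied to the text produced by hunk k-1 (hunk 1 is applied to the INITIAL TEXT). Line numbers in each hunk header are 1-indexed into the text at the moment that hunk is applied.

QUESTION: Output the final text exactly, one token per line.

Hunk 1: at line 5 remove [uswxr,xcb,elth] add [mzinl,efyos] -> 10 lines: prz eal wntux urk jfsoh mzinl efyos rbrj gko iovf
Hunk 2: at line 4 remove [mzinl,efyos,rbrj] add [vqm] -> 8 lines: prz eal wntux urk jfsoh vqm gko iovf
Hunk 3: at line 1 remove [wntux] add [kcmkl,vsq,hygre] -> 10 lines: prz eal kcmkl vsq hygre urk jfsoh vqm gko iovf
Hunk 4: at line 2 remove [kcmkl,vsq,hygre] add [dnffr,jzr] -> 9 lines: prz eal dnffr jzr urk jfsoh vqm gko iovf
Hunk 5: at line 2 remove [dnffr,jzr,urk] add [lkc,ors,jjl] -> 9 lines: prz eal lkc ors jjl jfsoh vqm gko iovf
Hunk 6: at line 4 remove [jfsoh,vqm] add [shzdv] -> 8 lines: prz eal lkc ors jjl shzdv gko iovf

Answer: prz
eal
lkc
ors
jjl
shzdv
gko
iovf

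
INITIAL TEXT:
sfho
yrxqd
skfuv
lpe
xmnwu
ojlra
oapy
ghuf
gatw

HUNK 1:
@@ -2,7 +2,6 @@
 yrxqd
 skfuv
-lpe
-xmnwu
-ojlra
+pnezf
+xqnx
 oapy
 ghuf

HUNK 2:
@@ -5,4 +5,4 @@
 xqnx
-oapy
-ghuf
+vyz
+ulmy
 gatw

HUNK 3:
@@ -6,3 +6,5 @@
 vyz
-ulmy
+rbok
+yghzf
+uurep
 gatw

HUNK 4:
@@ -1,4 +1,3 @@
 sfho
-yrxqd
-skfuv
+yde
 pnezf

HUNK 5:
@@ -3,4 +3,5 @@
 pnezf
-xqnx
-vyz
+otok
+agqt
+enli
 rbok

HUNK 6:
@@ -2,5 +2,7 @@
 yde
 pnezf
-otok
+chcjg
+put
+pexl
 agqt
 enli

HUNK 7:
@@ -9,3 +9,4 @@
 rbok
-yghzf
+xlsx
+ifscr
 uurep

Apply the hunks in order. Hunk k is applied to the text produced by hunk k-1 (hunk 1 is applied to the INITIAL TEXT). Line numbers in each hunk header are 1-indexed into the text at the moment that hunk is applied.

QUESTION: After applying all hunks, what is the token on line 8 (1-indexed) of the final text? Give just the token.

Answer: enli

Derivation:
Hunk 1: at line 2 remove [lpe,xmnwu,ojlra] add [pnezf,xqnx] -> 8 lines: sfho yrxqd skfuv pnezf xqnx oapy ghuf gatw
Hunk 2: at line 5 remove [oapy,ghuf] add [vyz,ulmy] -> 8 lines: sfho yrxqd skfuv pnezf xqnx vyz ulmy gatw
Hunk 3: at line 6 remove [ulmy] add [rbok,yghzf,uurep] -> 10 lines: sfho yrxqd skfuv pnezf xqnx vyz rbok yghzf uurep gatw
Hunk 4: at line 1 remove [yrxqd,skfuv] add [yde] -> 9 lines: sfho yde pnezf xqnx vyz rbok yghzf uurep gatw
Hunk 5: at line 3 remove [xqnx,vyz] add [otok,agqt,enli] -> 10 lines: sfho yde pnezf otok agqt enli rbok yghzf uurep gatw
Hunk 6: at line 2 remove [otok] add [chcjg,put,pexl] -> 12 lines: sfho yde pnezf chcjg put pexl agqt enli rbok yghzf uurep gatw
Hunk 7: at line 9 remove [yghzf] add [xlsx,ifscr] -> 13 lines: sfho yde pnezf chcjg put pexl agqt enli rbok xlsx ifscr uurep gatw
Final line 8: enli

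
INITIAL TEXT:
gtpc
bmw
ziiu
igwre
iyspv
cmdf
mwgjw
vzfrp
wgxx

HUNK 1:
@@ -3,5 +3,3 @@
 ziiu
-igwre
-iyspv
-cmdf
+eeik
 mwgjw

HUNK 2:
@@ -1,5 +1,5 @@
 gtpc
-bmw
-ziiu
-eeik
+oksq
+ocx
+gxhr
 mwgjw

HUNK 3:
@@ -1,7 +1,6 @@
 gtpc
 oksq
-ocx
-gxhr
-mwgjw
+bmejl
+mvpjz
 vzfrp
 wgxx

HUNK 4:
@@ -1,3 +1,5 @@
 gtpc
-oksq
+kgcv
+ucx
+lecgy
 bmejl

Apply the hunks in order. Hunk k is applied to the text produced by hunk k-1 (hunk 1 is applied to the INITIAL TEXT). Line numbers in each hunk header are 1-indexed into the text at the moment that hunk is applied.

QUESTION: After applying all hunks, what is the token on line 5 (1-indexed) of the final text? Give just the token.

Hunk 1: at line 3 remove [igwre,iyspv,cmdf] add [eeik] -> 7 lines: gtpc bmw ziiu eeik mwgjw vzfrp wgxx
Hunk 2: at line 1 remove [bmw,ziiu,eeik] add [oksq,ocx,gxhr] -> 7 lines: gtpc oksq ocx gxhr mwgjw vzfrp wgxx
Hunk 3: at line 1 remove [ocx,gxhr,mwgjw] add [bmejl,mvpjz] -> 6 lines: gtpc oksq bmejl mvpjz vzfrp wgxx
Hunk 4: at line 1 remove [oksq] add [kgcv,ucx,lecgy] -> 8 lines: gtpc kgcv ucx lecgy bmejl mvpjz vzfrp wgxx
Final line 5: bmejl

Answer: bmejl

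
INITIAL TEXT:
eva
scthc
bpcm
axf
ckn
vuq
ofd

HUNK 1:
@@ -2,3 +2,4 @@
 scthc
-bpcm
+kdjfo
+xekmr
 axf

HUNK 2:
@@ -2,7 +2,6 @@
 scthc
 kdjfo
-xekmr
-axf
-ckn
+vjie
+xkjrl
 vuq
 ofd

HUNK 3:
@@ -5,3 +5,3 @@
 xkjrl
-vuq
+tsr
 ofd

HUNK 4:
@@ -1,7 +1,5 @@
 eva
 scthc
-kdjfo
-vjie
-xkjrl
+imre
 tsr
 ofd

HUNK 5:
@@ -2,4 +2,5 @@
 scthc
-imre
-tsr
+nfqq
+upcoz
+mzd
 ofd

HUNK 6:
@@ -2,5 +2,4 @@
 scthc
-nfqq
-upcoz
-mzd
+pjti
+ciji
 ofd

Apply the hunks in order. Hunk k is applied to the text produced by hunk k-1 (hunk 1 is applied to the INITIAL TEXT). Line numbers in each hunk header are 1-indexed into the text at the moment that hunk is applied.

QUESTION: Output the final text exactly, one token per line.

Answer: eva
scthc
pjti
ciji
ofd

Derivation:
Hunk 1: at line 2 remove [bpcm] add [kdjfo,xekmr] -> 8 lines: eva scthc kdjfo xekmr axf ckn vuq ofd
Hunk 2: at line 2 remove [xekmr,axf,ckn] add [vjie,xkjrl] -> 7 lines: eva scthc kdjfo vjie xkjrl vuq ofd
Hunk 3: at line 5 remove [vuq] add [tsr] -> 7 lines: eva scthc kdjfo vjie xkjrl tsr ofd
Hunk 4: at line 1 remove [kdjfo,vjie,xkjrl] add [imre] -> 5 lines: eva scthc imre tsr ofd
Hunk 5: at line 2 remove [imre,tsr] add [nfqq,upcoz,mzd] -> 6 lines: eva scthc nfqq upcoz mzd ofd
Hunk 6: at line 2 remove [nfqq,upcoz,mzd] add [pjti,ciji] -> 5 lines: eva scthc pjti ciji ofd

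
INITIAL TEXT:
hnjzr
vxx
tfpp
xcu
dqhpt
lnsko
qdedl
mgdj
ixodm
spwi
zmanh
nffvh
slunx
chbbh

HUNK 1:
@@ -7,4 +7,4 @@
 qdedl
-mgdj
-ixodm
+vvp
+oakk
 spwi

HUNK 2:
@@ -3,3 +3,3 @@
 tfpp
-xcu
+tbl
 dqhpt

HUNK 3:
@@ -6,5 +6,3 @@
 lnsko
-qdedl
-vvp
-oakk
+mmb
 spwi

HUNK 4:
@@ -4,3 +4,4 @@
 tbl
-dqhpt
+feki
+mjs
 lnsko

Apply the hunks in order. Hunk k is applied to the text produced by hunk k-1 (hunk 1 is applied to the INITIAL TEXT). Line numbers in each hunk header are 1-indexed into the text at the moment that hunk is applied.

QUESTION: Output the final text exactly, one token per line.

Answer: hnjzr
vxx
tfpp
tbl
feki
mjs
lnsko
mmb
spwi
zmanh
nffvh
slunx
chbbh

Derivation:
Hunk 1: at line 7 remove [mgdj,ixodm] add [vvp,oakk] -> 14 lines: hnjzr vxx tfpp xcu dqhpt lnsko qdedl vvp oakk spwi zmanh nffvh slunx chbbh
Hunk 2: at line 3 remove [xcu] add [tbl] -> 14 lines: hnjzr vxx tfpp tbl dqhpt lnsko qdedl vvp oakk spwi zmanh nffvh slunx chbbh
Hunk 3: at line 6 remove [qdedl,vvp,oakk] add [mmb] -> 12 lines: hnjzr vxx tfpp tbl dqhpt lnsko mmb spwi zmanh nffvh slunx chbbh
Hunk 4: at line 4 remove [dqhpt] add [feki,mjs] -> 13 lines: hnjzr vxx tfpp tbl feki mjs lnsko mmb spwi zmanh nffvh slunx chbbh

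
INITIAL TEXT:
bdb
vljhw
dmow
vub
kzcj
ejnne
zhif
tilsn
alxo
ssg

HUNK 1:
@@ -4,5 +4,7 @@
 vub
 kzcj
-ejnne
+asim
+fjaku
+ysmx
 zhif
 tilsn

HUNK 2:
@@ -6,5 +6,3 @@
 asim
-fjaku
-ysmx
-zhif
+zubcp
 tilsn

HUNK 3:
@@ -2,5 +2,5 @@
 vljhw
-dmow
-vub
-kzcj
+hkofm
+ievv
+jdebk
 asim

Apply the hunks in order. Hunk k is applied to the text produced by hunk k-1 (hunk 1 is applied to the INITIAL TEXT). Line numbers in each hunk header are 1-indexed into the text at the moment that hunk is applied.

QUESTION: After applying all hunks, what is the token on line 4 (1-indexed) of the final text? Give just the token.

Hunk 1: at line 4 remove [ejnne] add [asim,fjaku,ysmx] -> 12 lines: bdb vljhw dmow vub kzcj asim fjaku ysmx zhif tilsn alxo ssg
Hunk 2: at line 6 remove [fjaku,ysmx,zhif] add [zubcp] -> 10 lines: bdb vljhw dmow vub kzcj asim zubcp tilsn alxo ssg
Hunk 3: at line 2 remove [dmow,vub,kzcj] add [hkofm,ievv,jdebk] -> 10 lines: bdb vljhw hkofm ievv jdebk asim zubcp tilsn alxo ssg
Final line 4: ievv

Answer: ievv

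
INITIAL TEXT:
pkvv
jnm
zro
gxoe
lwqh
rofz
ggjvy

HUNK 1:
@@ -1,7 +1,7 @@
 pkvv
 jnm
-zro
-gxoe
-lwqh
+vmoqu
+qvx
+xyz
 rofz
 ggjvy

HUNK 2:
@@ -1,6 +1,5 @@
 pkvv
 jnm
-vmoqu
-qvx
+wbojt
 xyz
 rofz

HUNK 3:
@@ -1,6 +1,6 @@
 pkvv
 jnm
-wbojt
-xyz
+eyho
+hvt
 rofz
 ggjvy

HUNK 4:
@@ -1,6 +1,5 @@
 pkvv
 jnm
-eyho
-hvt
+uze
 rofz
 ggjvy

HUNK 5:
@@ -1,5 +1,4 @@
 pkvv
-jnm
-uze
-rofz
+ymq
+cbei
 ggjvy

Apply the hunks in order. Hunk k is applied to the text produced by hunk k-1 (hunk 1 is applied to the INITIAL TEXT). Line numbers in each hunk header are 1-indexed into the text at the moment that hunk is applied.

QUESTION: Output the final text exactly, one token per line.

Answer: pkvv
ymq
cbei
ggjvy

Derivation:
Hunk 1: at line 1 remove [zro,gxoe,lwqh] add [vmoqu,qvx,xyz] -> 7 lines: pkvv jnm vmoqu qvx xyz rofz ggjvy
Hunk 2: at line 1 remove [vmoqu,qvx] add [wbojt] -> 6 lines: pkvv jnm wbojt xyz rofz ggjvy
Hunk 3: at line 1 remove [wbojt,xyz] add [eyho,hvt] -> 6 lines: pkvv jnm eyho hvt rofz ggjvy
Hunk 4: at line 1 remove [eyho,hvt] add [uze] -> 5 lines: pkvv jnm uze rofz ggjvy
Hunk 5: at line 1 remove [jnm,uze,rofz] add [ymq,cbei] -> 4 lines: pkvv ymq cbei ggjvy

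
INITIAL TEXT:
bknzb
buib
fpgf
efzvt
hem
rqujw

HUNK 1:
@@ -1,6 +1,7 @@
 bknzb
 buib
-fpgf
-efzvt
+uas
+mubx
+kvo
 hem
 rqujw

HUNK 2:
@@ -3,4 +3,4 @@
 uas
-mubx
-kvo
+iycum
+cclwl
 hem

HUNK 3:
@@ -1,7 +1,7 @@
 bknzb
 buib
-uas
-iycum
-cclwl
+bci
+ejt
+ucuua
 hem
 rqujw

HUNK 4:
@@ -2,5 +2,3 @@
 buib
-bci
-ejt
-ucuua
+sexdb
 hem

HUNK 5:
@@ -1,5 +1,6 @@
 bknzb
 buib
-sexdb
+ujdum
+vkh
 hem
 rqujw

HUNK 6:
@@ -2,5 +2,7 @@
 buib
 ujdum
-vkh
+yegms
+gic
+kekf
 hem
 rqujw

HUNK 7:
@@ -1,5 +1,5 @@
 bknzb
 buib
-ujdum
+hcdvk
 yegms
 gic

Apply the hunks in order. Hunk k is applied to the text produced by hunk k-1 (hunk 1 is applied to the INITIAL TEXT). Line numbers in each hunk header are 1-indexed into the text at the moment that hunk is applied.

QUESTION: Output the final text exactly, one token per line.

Hunk 1: at line 1 remove [fpgf,efzvt] add [uas,mubx,kvo] -> 7 lines: bknzb buib uas mubx kvo hem rqujw
Hunk 2: at line 3 remove [mubx,kvo] add [iycum,cclwl] -> 7 lines: bknzb buib uas iycum cclwl hem rqujw
Hunk 3: at line 1 remove [uas,iycum,cclwl] add [bci,ejt,ucuua] -> 7 lines: bknzb buib bci ejt ucuua hem rqujw
Hunk 4: at line 2 remove [bci,ejt,ucuua] add [sexdb] -> 5 lines: bknzb buib sexdb hem rqujw
Hunk 5: at line 1 remove [sexdb] add [ujdum,vkh] -> 6 lines: bknzb buib ujdum vkh hem rqujw
Hunk 6: at line 2 remove [vkh] add [yegms,gic,kekf] -> 8 lines: bknzb buib ujdum yegms gic kekf hem rqujw
Hunk 7: at line 1 remove [ujdum] add [hcdvk] -> 8 lines: bknzb buib hcdvk yegms gic kekf hem rqujw

Answer: bknzb
buib
hcdvk
yegms
gic
kekf
hem
rqujw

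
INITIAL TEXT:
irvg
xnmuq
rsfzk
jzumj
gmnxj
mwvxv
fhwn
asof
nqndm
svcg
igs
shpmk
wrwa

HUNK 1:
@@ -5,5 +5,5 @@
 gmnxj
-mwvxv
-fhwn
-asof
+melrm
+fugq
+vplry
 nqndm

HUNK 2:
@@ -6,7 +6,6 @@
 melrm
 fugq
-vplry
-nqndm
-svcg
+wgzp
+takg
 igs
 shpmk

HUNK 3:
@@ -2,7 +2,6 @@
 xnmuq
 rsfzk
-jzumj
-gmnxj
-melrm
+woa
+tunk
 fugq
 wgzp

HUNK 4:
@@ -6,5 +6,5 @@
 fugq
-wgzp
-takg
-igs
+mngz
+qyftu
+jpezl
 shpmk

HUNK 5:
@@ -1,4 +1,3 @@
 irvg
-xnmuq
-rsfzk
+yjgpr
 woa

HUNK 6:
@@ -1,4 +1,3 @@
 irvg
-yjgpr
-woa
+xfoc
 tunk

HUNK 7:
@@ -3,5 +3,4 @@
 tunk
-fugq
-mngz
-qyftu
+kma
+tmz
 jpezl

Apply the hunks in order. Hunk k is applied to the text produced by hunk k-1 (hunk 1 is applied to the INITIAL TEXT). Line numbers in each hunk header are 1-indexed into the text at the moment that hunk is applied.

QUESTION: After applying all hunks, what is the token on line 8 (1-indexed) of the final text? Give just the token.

Answer: wrwa

Derivation:
Hunk 1: at line 5 remove [mwvxv,fhwn,asof] add [melrm,fugq,vplry] -> 13 lines: irvg xnmuq rsfzk jzumj gmnxj melrm fugq vplry nqndm svcg igs shpmk wrwa
Hunk 2: at line 6 remove [vplry,nqndm,svcg] add [wgzp,takg] -> 12 lines: irvg xnmuq rsfzk jzumj gmnxj melrm fugq wgzp takg igs shpmk wrwa
Hunk 3: at line 2 remove [jzumj,gmnxj,melrm] add [woa,tunk] -> 11 lines: irvg xnmuq rsfzk woa tunk fugq wgzp takg igs shpmk wrwa
Hunk 4: at line 6 remove [wgzp,takg,igs] add [mngz,qyftu,jpezl] -> 11 lines: irvg xnmuq rsfzk woa tunk fugq mngz qyftu jpezl shpmk wrwa
Hunk 5: at line 1 remove [xnmuq,rsfzk] add [yjgpr] -> 10 lines: irvg yjgpr woa tunk fugq mngz qyftu jpezl shpmk wrwa
Hunk 6: at line 1 remove [yjgpr,woa] add [xfoc] -> 9 lines: irvg xfoc tunk fugq mngz qyftu jpezl shpmk wrwa
Hunk 7: at line 3 remove [fugq,mngz,qyftu] add [kma,tmz] -> 8 lines: irvg xfoc tunk kma tmz jpezl shpmk wrwa
Final line 8: wrwa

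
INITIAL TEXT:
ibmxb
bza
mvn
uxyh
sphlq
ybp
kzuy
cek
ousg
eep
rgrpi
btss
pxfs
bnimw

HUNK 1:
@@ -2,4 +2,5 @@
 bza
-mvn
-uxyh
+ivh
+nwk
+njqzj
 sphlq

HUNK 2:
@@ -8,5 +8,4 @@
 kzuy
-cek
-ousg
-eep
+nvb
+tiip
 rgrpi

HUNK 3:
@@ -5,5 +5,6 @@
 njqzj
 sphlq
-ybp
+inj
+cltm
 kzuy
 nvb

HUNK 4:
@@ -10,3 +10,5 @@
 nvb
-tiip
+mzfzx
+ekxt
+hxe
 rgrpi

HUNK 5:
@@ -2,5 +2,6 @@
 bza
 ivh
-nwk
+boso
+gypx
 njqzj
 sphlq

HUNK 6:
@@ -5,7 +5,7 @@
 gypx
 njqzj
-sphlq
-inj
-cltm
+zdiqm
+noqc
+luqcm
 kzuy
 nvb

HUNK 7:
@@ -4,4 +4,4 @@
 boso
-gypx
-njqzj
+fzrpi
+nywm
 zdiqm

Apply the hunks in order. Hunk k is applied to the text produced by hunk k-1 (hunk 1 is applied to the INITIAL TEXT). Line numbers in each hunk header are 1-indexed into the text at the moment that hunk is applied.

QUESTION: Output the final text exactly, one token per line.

Answer: ibmxb
bza
ivh
boso
fzrpi
nywm
zdiqm
noqc
luqcm
kzuy
nvb
mzfzx
ekxt
hxe
rgrpi
btss
pxfs
bnimw

Derivation:
Hunk 1: at line 2 remove [mvn,uxyh] add [ivh,nwk,njqzj] -> 15 lines: ibmxb bza ivh nwk njqzj sphlq ybp kzuy cek ousg eep rgrpi btss pxfs bnimw
Hunk 2: at line 8 remove [cek,ousg,eep] add [nvb,tiip] -> 14 lines: ibmxb bza ivh nwk njqzj sphlq ybp kzuy nvb tiip rgrpi btss pxfs bnimw
Hunk 3: at line 5 remove [ybp] add [inj,cltm] -> 15 lines: ibmxb bza ivh nwk njqzj sphlq inj cltm kzuy nvb tiip rgrpi btss pxfs bnimw
Hunk 4: at line 10 remove [tiip] add [mzfzx,ekxt,hxe] -> 17 lines: ibmxb bza ivh nwk njqzj sphlq inj cltm kzuy nvb mzfzx ekxt hxe rgrpi btss pxfs bnimw
Hunk 5: at line 2 remove [nwk] add [boso,gypx] -> 18 lines: ibmxb bza ivh boso gypx njqzj sphlq inj cltm kzuy nvb mzfzx ekxt hxe rgrpi btss pxfs bnimw
Hunk 6: at line 5 remove [sphlq,inj,cltm] add [zdiqm,noqc,luqcm] -> 18 lines: ibmxb bza ivh boso gypx njqzj zdiqm noqc luqcm kzuy nvb mzfzx ekxt hxe rgrpi btss pxfs bnimw
Hunk 7: at line 4 remove [gypx,njqzj] add [fzrpi,nywm] -> 18 lines: ibmxb bza ivh boso fzrpi nywm zdiqm noqc luqcm kzuy nvb mzfzx ekxt hxe rgrpi btss pxfs bnimw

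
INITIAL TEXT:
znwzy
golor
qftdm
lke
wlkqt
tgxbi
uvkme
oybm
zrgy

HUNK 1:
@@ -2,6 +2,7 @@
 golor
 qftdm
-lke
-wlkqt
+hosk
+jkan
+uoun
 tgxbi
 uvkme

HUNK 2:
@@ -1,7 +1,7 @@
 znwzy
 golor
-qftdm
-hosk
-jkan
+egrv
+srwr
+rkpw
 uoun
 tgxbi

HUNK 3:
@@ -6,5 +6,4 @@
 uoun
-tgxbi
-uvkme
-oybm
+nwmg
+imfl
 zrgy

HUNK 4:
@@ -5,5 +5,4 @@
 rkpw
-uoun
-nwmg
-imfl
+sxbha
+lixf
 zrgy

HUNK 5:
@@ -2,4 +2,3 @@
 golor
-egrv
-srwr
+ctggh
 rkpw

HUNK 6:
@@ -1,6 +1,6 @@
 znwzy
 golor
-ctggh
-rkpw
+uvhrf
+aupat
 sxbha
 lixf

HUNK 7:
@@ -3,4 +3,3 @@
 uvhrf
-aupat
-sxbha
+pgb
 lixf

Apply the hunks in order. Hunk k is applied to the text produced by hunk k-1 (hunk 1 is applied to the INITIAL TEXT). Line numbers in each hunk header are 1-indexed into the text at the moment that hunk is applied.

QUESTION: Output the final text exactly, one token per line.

Answer: znwzy
golor
uvhrf
pgb
lixf
zrgy

Derivation:
Hunk 1: at line 2 remove [lke,wlkqt] add [hosk,jkan,uoun] -> 10 lines: znwzy golor qftdm hosk jkan uoun tgxbi uvkme oybm zrgy
Hunk 2: at line 1 remove [qftdm,hosk,jkan] add [egrv,srwr,rkpw] -> 10 lines: znwzy golor egrv srwr rkpw uoun tgxbi uvkme oybm zrgy
Hunk 3: at line 6 remove [tgxbi,uvkme,oybm] add [nwmg,imfl] -> 9 lines: znwzy golor egrv srwr rkpw uoun nwmg imfl zrgy
Hunk 4: at line 5 remove [uoun,nwmg,imfl] add [sxbha,lixf] -> 8 lines: znwzy golor egrv srwr rkpw sxbha lixf zrgy
Hunk 5: at line 2 remove [egrv,srwr] add [ctggh] -> 7 lines: znwzy golor ctggh rkpw sxbha lixf zrgy
Hunk 6: at line 1 remove [ctggh,rkpw] add [uvhrf,aupat] -> 7 lines: znwzy golor uvhrf aupat sxbha lixf zrgy
Hunk 7: at line 3 remove [aupat,sxbha] add [pgb] -> 6 lines: znwzy golor uvhrf pgb lixf zrgy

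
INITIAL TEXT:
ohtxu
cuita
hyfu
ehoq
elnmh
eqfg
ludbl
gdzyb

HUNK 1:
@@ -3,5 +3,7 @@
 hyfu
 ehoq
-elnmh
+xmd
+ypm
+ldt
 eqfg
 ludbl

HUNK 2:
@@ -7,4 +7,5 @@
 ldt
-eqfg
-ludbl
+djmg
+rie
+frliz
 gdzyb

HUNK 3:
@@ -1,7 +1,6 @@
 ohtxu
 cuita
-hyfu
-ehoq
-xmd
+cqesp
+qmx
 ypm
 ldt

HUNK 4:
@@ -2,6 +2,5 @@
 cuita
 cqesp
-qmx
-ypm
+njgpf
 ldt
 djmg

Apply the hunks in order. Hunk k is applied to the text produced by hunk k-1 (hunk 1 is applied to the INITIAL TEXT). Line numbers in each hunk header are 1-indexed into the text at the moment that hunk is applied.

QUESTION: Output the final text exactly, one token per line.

Hunk 1: at line 3 remove [elnmh] add [xmd,ypm,ldt] -> 10 lines: ohtxu cuita hyfu ehoq xmd ypm ldt eqfg ludbl gdzyb
Hunk 2: at line 7 remove [eqfg,ludbl] add [djmg,rie,frliz] -> 11 lines: ohtxu cuita hyfu ehoq xmd ypm ldt djmg rie frliz gdzyb
Hunk 3: at line 1 remove [hyfu,ehoq,xmd] add [cqesp,qmx] -> 10 lines: ohtxu cuita cqesp qmx ypm ldt djmg rie frliz gdzyb
Hunk 4: at line 2 remove [qmx,ypm] add [njgpf] -> 9 lines: ohtxu cuita cqesp njgpf ldt djmg rie frliz gdzyb

Answer: ohtxu
cuita
cqesp
njgpf
ldt
djmg
rie
frliz
gdzyb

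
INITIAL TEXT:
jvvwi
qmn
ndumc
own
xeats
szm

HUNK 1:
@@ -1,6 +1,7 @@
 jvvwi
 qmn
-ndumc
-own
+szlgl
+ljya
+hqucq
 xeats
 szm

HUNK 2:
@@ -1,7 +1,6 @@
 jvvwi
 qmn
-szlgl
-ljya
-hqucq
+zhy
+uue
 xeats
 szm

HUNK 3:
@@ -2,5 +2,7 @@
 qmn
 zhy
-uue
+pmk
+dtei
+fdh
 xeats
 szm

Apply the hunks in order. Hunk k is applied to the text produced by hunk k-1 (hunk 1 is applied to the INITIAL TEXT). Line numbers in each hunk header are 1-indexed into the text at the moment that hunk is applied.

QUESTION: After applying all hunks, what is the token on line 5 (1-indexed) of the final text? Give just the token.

Answer: dtei

Derivation:
Hunk 1: at line 1 remove [ndumc,own] add [szlgl,ljya,hqucq] -> 7 lines: jvvwi qmn szlgl ljya hqucq xeats szm
Hunk 2: at line 1 remove [szlgl,ljya,hqucq] add [zhy,uue] -> 6 lines: jvvwi qmn zhy uue xeats szm
Hunk 3: at line 2 remove [uue] add [pmk,dtei,fdh] -> 8 lines: jvvwi qmn zhy pmk dtei fdh xeats szm
Final line 5: dtei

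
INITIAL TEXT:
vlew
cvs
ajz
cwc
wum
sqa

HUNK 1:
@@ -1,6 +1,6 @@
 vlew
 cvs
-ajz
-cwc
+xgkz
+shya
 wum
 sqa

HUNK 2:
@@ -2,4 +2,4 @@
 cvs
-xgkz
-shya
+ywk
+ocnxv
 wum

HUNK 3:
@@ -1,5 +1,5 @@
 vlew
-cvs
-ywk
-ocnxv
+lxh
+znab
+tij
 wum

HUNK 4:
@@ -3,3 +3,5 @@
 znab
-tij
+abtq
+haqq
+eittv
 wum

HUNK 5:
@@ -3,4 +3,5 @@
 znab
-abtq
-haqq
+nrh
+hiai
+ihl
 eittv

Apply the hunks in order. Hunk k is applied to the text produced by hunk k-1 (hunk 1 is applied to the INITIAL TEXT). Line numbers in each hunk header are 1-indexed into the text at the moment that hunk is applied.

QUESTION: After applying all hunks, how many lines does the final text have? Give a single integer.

Hunk 1: at line 1 remove [ajz,cwc] add [xgkz,shya] -> 6 lines: vlew cvs xgkz shya wum sqa
Hunk 2: at line 2 remove [xgkz,shya] add [ywk,ocnxv] -> 6 lines: vlew cvs ywk ocnxv wum sqa
Hunk 3: at line 1 remove [cvs,ywk,ocnxv] add [lxh,znab,tij] -> 6 lines: vlew lxh znab tij wum sqa
Hunk 4: at line 3 remove [tij] add [abtq,haqq,eittv] -> 8 lines: vlew lxh znab abtq haqq eittv wum sqa
Hunk 5: at line 3 remove [abtq,haqq] add [nrh,hiai,ihl] -> 9 lines: vlew lxh znab nrh hiai ihl eittv wum sqa
Final line count: 9

Answer: 9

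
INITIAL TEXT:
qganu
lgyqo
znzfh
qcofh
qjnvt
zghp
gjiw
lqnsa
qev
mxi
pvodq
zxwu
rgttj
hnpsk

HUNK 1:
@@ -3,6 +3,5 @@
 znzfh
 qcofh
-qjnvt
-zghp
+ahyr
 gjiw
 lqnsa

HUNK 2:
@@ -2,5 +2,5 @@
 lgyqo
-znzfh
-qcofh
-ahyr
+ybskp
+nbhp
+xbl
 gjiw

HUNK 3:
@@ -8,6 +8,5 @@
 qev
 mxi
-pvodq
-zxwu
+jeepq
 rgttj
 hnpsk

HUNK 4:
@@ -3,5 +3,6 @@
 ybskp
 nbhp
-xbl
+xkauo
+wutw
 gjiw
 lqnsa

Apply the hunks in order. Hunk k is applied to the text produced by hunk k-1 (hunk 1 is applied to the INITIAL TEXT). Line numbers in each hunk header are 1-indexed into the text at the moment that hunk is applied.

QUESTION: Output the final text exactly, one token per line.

Hunk 1: at line 3 remove [qjnvt,zghp] add [ahyr] -> 13 lines: qganu lgyqo znzfh qcofh ahyr gjiw lqnsa qev mxi pvodq zxwu rgttj hnpsk
Hunk 2: at line 2 remove [znzfh,qcofh,ahyr] add [ybskp,nbhp,xbl] -> 13 lines: qganu lgyqo ybskp nbhp xbl gjiw lqnsa qev mxi pvodq zxwu rgttj hnpsk
Hunk 3: at line 8 remove [pvodq,zxwu] add [jeepq] -> 12 lines: qganu lgyqo ybskp nbhp xbl gjiw lqnsa qev mxi jeepq rgttj hnpsk
Hunk 4: at line 3 remove [xbl] add [xkauo,wutw] -> 13 lines: qganu lgyqo ybskp nbhp xkauo wutw gjiw lqnsa qev mxi jeepq rgttj hnpsk

Answer: qganu
lgyqo
ybskp
nbhp
xkauo
wutw
gjiw
lqnsa
qev
mxi
jeepq
rgttj
hnpsk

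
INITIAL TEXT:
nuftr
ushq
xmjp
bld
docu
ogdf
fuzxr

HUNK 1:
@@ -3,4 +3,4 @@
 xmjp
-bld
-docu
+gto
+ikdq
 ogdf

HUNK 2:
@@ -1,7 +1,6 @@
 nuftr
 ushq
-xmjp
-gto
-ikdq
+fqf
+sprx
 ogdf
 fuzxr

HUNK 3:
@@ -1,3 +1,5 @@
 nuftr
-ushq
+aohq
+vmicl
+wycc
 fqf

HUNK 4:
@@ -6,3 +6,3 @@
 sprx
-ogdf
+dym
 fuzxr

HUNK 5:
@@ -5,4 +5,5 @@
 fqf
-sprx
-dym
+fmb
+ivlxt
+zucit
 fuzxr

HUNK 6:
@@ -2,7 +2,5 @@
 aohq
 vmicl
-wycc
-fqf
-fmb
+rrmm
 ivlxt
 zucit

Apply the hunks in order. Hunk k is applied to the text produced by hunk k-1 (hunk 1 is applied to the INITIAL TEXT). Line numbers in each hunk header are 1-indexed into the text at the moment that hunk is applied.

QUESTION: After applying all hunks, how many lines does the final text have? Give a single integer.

Hunk 1: at line 3 remove [bld,docu] add [gto,ikdq] -> 7 lines: nuftr ushq xmjp gto ikdq ogdf fuzxr
Hunk 2: at line 1 remove [xmjp,gto,ikdq] add [fqf,sprx] -> 6 lines: nuftr ushq fqf sprx ogdf fuzxr
Hunk 3: at line 1 remove [ushq] add [aohq,vmicl,wycc] -> 8 lines: nuftr aohq vmicl wycc fqf sprx ogdf fuzxr
Hunk 4: at line 6 remove [ogdf] add [dym] -> 8 lines: nuftr aohq vmicl wycc fqf sprx dym fuzxr
Hunk 5: at line 5 remove [sprx,dym] add [fmb,ivlxt,zucit] -> 9 lines: nuftr aohq vmicl wycc fqf fmb ivlxt zucit fuzxr
Hunk 6: at line 2 remove [wycc,fqf,fmb] add [rrmm] -> 7 lines: nuftr aohq vmicl rrmm ivlxt zucit fuzxr
Final line count: 7

Answer: 7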